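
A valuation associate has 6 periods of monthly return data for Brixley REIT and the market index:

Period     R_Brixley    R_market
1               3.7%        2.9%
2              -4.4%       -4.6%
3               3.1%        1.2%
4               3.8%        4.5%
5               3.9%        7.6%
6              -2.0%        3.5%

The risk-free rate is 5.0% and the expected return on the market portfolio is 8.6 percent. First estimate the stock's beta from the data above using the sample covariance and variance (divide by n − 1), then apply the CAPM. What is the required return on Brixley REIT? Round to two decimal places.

Mean R_i = (3.7 − 4.4 + 3.1 + 3.8 + 3.9 − 2.0) / 6 = 1.3500%
Mean R_m = (2.9 − 4.6 + 1.2 + 4.5 + 7.6 + 3.5) / 6 = 2.5167%
Σ(R_i − R̄_i)(R_m − R̄_m) = 54.0450  ⇒  Cov = 54.0450 / 5 = 10.8090
Σ(R_m − R̄_m)² = 83.2683  ⇒  Var(R_m) = 83.2683 / 5 = 16.6537
β = Cov / Var(R_m) = 10.8090 / 16.6537 = 0.6490
MRP = 8.6% − 5.0% = 3.60%
E(R) = R_f + β × MRP = 5.0% + 0.6490 × 3.6% = 7.34%

7.34%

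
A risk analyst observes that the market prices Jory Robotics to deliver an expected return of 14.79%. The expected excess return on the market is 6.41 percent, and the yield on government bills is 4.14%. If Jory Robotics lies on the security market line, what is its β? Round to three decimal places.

1.661

β = (E(R) − R_f) / MRP = (14.79% − 4.14%) / 6.41% = 10.65% / 6.41% = 1.661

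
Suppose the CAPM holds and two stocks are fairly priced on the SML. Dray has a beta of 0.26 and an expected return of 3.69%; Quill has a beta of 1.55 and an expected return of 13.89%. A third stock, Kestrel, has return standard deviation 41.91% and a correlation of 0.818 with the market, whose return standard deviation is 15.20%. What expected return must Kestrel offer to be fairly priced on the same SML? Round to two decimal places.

19.47%

MRP = (13.89% − 3.69%) / (1.55 − 0.26) = 7.9070%
R_f = 3.69% − 0.26 × 7.9070% = 1.6342%
β_Kestrel = ρ·σ_i/σ_m = 0.818 × 41.91 / 15.20 = 2.2554
E(R_Kestrel) = R_f + β × MRP = 1.6342% + 2.2554 × 7.9070% = 19.47%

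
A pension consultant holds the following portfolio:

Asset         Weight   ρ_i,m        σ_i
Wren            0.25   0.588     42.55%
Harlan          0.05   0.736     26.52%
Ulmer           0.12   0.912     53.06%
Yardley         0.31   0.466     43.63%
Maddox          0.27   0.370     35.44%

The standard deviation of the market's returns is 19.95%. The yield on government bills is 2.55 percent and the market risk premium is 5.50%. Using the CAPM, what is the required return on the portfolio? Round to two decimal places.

8.86%

β_Wren = 0.588 × 42.55% / 19.95% = 1.2541
β_Harlan = 0.736 × 26.52% / 19.95% = 0.9784
β_Ulmer = 0.912 × 53.06% / 19.95% = 2.4256
β_Yardley = 0.466 × 43.63% / 19.95% = 1.0191
β_Maddox = 0.370 × 35.44% / 19.95% = 0.6573
β_P = Σ w_i β_i = 0.25×1.2541 + 0.05×0.9784 + 0.12×2.4256 + 0.31×1.0191 + 0.27×0.6573 = 1.1469
E(R_P) = R_f + β_P × MRP = 2.55% + 1.1469 × 5.50% = 8.86%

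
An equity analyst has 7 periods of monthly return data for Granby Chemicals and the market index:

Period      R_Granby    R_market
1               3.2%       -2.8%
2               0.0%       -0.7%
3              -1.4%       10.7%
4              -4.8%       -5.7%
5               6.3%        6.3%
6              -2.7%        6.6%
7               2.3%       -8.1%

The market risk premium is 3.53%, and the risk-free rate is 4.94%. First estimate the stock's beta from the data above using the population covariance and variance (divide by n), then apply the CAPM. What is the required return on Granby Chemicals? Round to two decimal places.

Mean R_i = (3.2 + 0.0 − 1.4 − 4.8 + 6.3 − 2.7 + 2.3) / 7 = 0.4143%
Mean R_m = (-2.8 − 0.7 + 10.7 − 5.7 + 6.3 + 6.6 − 8.1) / 7 = 0.9000%
Σ(R_i − R̄_i)(R_m − R̄_m) = 4.0500  ⇒  Cov = 4.0500 / 7 = 0.5786
Σ(R_m − R̄_m)² = 298.5000  ⇒  Var(R_m) = 298.5000 / 7 = 42.6429
β = Cov / Var(R_m) = 0.5786 / 42.6429 = 0.0136
E(R) = R_f + β × MRP = 4.94% + 0.0136 × 3.53% = 4.99%

4.99%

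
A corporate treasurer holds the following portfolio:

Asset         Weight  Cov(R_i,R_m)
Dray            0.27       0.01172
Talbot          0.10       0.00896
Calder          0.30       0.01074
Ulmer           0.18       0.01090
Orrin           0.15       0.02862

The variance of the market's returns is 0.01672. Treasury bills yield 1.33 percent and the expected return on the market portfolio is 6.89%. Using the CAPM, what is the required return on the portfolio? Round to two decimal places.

β_Dray = 0.01172 / 0.01672 = 0.7010
β_Talbot = 0.00896 / 0.01672 = 0.5359
β_Calder = 0.01074 / 0.01672 = 0.6423
β_Ulmer = 0.01090 / 0.01672 = 0.6519
β_Orrin = 0.02862 / 0.01672 = 1.7117
β_P = Σ w_i β_i = 0.27×0.7010 + 0.10×0.5359 + 0.30×0.6423 + 0.18×0.6519 + 0.15×1.7117 = 0.8096
MRP = 6.89% − 1.33% = 5.56%
E(R_P) = R_f + β_P × MRP = 1.33% + 0.8096 × 5.56% = 5.83%

5.83%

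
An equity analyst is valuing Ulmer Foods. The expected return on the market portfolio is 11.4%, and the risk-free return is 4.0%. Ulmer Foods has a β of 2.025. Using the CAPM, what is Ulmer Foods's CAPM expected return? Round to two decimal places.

18.99%

Market risk premium = E(R_m) − R_f = 11.4% − 4.0% = 7.40%
E(R) = R_f + β × MRP = 4.0% + 2.025 × 7.4% = 18.99%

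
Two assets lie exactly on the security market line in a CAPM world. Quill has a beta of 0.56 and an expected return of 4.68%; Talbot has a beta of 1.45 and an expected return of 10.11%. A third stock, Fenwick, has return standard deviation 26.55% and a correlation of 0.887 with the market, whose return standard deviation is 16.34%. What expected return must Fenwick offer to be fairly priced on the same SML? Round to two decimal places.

10.06%

MRP = (10.11% − 4.68%) / (1.45 − 0.56) = 6.1011%
R_f = 4.68% − 0.56 × 6.1011% = 1.2634%
β_Fenwick = ρ·σ_i/σ_m = 0.887 × 26.55 / 16.34 = 1.4412
E(R_Fenwick) = R_f + β × MRP = 1.2634% + 1.4412 × 6.1011% = 10.06%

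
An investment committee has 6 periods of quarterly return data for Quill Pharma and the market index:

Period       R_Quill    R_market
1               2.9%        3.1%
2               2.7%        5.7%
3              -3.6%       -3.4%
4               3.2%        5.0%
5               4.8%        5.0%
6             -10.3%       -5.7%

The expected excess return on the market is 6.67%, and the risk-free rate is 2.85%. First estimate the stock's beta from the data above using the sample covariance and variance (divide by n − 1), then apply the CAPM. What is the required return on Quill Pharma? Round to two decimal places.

10.37%

Mean R_i = (2.9 + 2.7 − 3.6 + 3.2 + 4.8 − 10.3) / 6 = -0.0500%
Mean R_m = (3.1 + 5.7 − 3.4 + 5.0 + 5.0 − 5.7) / 6 = 1.6167%
Σ(R_i − R̄_i)(R_m − R̄_m) = 135.8150  ⇒  Cov = 135.8150 / 5 = 27.1630
Σ(R_m − R̄_m)² = 120.4683  ⇒  Var(R_m) = 120.4683 / 5 = 24.0937
β = Cov / Var(R_m) = 27.1630 / 24.0937 = 1.1274
E(R) = R_f + β × MRP = 2.85% + 1.1274 × 6.67% = 10.37%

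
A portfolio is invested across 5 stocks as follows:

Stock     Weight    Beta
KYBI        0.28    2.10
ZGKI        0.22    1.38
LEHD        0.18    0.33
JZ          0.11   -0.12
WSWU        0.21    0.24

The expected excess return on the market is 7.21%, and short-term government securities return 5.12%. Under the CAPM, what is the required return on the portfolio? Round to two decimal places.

β_P = Σ w_i β_i = 0.28×2.10 + 0.22×1.38 + 0.18×0.33 + 0.11×-0.12 + 0.21×0.24 = 0.9882
E(R_P) = R_f + β_P × MRP = 5.12% + 0.9882 × 7.21% = 12.24%

12.24%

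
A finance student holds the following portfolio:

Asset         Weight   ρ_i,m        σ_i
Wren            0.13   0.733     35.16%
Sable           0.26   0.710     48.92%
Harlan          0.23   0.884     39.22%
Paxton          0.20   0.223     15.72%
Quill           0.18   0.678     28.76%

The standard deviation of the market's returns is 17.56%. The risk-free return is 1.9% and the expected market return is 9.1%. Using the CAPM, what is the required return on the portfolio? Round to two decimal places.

β_Wren = 0.733 × 35.16% / 17.56% = 1.4677
β_Sable = 0.710 × 48.92% / 17.56% = 1.9780
β_Harlan = 0.884 × 39.22% / 17.56% = 1.9744
β_Paxton = 0.223 × 15.72% / 17.56% = 0.1996
β_Quill = 0.678 × 28.76% / 17.56% = 1.1104
β_P = Σ w_i β_i = 0.13×1.4677 + 0.26×1.9780 + 0.23×1.9744 + 0.20×0.1996 + 0.18×1.1104 = 1.3990
MRP = 9.1% − 1.9% = 7.20%
E(R_P) = R_f + β_P × MRP = 1.9% + 1.3990 × 7.2% = 11.97%

11.97%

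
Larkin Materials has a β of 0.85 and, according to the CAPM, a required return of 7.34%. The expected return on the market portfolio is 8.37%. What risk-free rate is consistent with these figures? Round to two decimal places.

1.50%

E(R) = R_f + β(E(R_m) − R_f) = R_f(1 − β) + β·E(R_m)
7.34% = R_f × (1 − 0.85) + 0.85 × 8.37%
7.34% = R_f × 0.15 + 7.1145%
R_f = (7.34% − 7.1145%) / 0.15 = 1.50%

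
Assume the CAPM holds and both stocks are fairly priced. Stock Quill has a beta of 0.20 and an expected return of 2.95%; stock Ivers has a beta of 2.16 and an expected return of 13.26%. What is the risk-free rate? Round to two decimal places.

Both satisfy E(R) = R_f + β·MRP, so the slope of the SML is
MRP = (13.26% − 2.95%) / (2.16 − 0.20) = 10.31% / 1.96 = 5.2602%
R_f = E(R_Quill) − β_Quill·MRP = 2.95% − 0.20 × 5.2602% = 1.8980%

1.90%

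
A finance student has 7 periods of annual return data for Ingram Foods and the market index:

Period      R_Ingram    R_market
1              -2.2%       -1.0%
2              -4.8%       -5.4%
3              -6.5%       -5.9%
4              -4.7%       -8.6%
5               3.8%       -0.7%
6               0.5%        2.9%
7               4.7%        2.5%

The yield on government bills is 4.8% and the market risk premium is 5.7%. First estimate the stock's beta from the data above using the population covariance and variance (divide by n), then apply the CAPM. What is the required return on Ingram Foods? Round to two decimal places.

Mean R_i = (-2.2 − 4.8 − 6.5 − 4.7 + 3.8 + 0.5 + 4.7) / 7 = -1.3143%
Mean R_m = (-1.0 − 5.4 − 5.9 − 8.6 − 0.7 + 2.9 + 2.5) / 7 = -2.3143%
Σ(R_i − R̄_i)(R_m − R̄_m) = 96.1386  ⇒  Cov = 96.1386 / 7 = 13.7341
Σ(R_m − R̄_m)² = 116.5886  ⇒  Var(R_m) = 116.5886 / 7 = 16.6555
β = Cov / Var(R_m) = 13.7341 / 16.6555 = 0.8246
E(R) = R_f + β × MRP = 4.8% + 0.8246 × 5.7% = 9.50%

9.50%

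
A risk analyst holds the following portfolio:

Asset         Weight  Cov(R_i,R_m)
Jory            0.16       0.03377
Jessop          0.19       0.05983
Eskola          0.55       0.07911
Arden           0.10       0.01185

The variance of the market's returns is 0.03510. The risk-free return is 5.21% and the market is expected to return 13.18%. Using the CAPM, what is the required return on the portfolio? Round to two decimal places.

β_Jory = 0.03377 / 0.03510 = 0.9621
β_Jessop = 0.05983 / 0.03510 = 1.7046
β_Eskola = 0.07911 / 0.03510 = 2.2538
β_Arden = 0.01185 / 0.03510 = 0.3376
β_P = Σ w_i β_i = 0.16×0.9621 + 0.19×1.7046 + 0.55×2.2538 + 0.10×0.3376 = 1.7512
MRP = 13.18% − 5.21% = 7.97%
E(R_P) = R_f + β_P × MRP = 5.21% + 1.7512 × 7.97% = 19.17%

19.17%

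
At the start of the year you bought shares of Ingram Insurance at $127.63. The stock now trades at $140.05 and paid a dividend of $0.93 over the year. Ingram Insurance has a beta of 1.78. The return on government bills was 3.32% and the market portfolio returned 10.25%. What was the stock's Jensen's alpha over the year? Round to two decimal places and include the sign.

Realised HPR = (P1 + D1 − P0) / P0 = (140.05 + 0.93 − 127.63) / 127.63 = 13.35 / 127.63 = 10.4599%
MRP = 10.25% − 3.32% = 6.93%
CAPM required = R_f + β·MRP = 3.32% + 1.78 × 6.93% = 15.6554%
α = realised − required = 10.4599% − 15.6554% = -5.20%

-5.20%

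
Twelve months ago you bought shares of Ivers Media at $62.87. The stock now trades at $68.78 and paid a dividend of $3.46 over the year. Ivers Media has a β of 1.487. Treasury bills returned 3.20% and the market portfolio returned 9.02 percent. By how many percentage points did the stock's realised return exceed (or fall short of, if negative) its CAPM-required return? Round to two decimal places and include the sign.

+3.05%

Realised HPR = (P1 + D1 − P0) / P0 = (68.78 + 3.46 − 62.87) / 62.87 = 9.37 / 62.87 = 14.9038%
MRP = 9.02% − 3.20% = 5.82%
CAPM required = R_f + β·MRP = 3.20% + 1.487 × 5.82% = 11.85434%
α = realised − required = 14.9038% − 11.85434% = +3.05%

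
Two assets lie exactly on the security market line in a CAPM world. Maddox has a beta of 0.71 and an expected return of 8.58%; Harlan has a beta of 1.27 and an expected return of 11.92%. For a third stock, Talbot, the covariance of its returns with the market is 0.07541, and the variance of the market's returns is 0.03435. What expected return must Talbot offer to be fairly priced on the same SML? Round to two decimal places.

MRP = (11.92% − 8.58%) / (1.27 − 0.71) = 5.9643%
R_f = 8.58% − 0.71 × 5.9643% = 4.3453%
β_Talbot = Cov / Var(R_m) = 0.07541 / 0.03435 = 2.1953
E(R_Talbot) = R_f + β × MRP = 4.3453% + 2.1953 × 5.9643% = 17.44%

17.44%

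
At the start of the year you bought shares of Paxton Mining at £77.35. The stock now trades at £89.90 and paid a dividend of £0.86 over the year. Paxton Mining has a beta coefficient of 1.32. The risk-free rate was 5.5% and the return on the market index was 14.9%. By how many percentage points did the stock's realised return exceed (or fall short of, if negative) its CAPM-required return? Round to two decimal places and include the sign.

-0.57%

Realised HPR = (P1 + D1 − P0) / P0 = (89.90 + 0.86 − 77.35) / 77.35 = 13.41 / 77.35 = 17.3368%
MRP = 14.9% − 5.5% = 9.40%
CAPM required = R_f + β·MRP = 5.5% + 1.32 × 9.4% = 17.9080%
α = realised − required = 17.3368% − 17.9080% = -0.57%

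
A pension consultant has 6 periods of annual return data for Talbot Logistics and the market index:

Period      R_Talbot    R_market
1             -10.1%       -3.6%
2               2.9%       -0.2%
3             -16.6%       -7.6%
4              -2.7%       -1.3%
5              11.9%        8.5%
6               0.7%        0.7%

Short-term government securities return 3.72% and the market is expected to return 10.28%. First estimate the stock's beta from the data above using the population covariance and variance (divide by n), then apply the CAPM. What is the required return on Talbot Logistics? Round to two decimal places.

15.59%

Mean R_i = (-10.1 + 2.9 − 16.6 − 2.7 + 11.9 + 0.7) / 6 = -2.3167%
Mean R_m = (-3.6 − 0.2 − 7.6 − 1.3 + 8.5 + 0.7) / 6 = -0.5833%
Σ(R_i − R̄_i)(R_m − R̄_m) = 258.9817  ⇒  Cov = 258.9817 / 6 = 43.1636
Σ(R_m − R̄_m)² = 143.1483  ⇒  Var(R_m) = 143.1483 / 6 = 23.8581
β = Cov / Var(R_m) = 43.1636 / 23.8581 = 1.8092
MRP = 10.28% − 3.72% = 6.56%
E(R) = R_f + β × MRP = 3.72% + 1.8092 × 6.56% = 15.59%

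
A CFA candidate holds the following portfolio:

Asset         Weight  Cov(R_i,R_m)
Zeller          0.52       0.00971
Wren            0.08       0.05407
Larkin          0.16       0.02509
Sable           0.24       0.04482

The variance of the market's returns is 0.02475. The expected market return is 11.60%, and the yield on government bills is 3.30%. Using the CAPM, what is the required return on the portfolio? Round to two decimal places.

11.40%

β_Zeller = 0.00971 / 0.02475 = 0.3923
β_Wren = 0.05407 / 0.02475 = 2.1846
β_Larkin = 0.02509 / 0.02475 = 1.0137
β_Sable = 0.04482 / 0.02475 = 1.8109
β_P = Σ w_i β_i = 0.52×0.3923 + 0.08×2.1846 + 0.16×1.0137 + 0.24×1.8109 = 0.9756
MRP = 11.60% − 3.30% = 8.30%
E(R_P) = R_f + β_P × MRP = 3.30% + 0.9756 × 8.30% = 11.40%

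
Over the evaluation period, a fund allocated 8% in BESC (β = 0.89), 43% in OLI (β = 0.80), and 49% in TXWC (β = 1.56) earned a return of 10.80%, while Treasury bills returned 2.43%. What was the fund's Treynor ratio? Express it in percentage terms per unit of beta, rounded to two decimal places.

β_P = 0.08×0.89 + 0.43×0.80 + 0.49×1.56 = 1.1796
Treynor = (R_P − R_f) / β_P = (10.80% − 2.43%) / 1.1796 = 8.37% / 1.1796 = 7.10%

7.10%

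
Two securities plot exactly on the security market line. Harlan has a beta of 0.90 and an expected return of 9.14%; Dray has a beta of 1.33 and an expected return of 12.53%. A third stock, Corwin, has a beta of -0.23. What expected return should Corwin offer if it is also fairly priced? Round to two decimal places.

MRP (SML slope) = (12.53% − 9.14%) / (1.33 − 0.90) = 3.39% / 0.43 = 7.8837%
R_f (intercept) = 9.14% − 0.90 × 7.8837% = 2.0447%
E(R_Corwin) = R_f + β × MRP = 2.0447% + -0.23 × 7.8837% = 0.23%

0.23%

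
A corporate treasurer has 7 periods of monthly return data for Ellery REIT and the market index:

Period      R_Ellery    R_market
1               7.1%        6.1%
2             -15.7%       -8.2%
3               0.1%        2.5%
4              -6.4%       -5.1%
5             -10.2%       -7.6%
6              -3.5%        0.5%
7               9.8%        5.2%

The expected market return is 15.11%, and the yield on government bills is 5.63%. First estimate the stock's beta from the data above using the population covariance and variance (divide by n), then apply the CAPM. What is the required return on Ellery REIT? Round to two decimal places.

19.44%

Mean R_i = (7.1 − 15.7 + 0.1 − 6.4 − 10.2 − 3.5 + 9.8) / 7 = -2.6857%
Mean R_m = (6.1 − 8.2 + 2.5 − 5.1 − 7.6 + 0.5 + 5.2) / 7 = -0.9429%
Σ(R_i − R̄_i)(R_m − R̄_m) = 313.9443  ⇒  Cov = 313.9443 / 7 = 44.8492
Σ(R_m − R̄_m)² = 215.5371  ⇒  Var(R_m) = 215.5371 / 7 = 30.7910
β = Cov / Var(R_m) = 44.8492 / 30.7910 = 1.4566
MRP = 15.11% − 5.63% = 9.48%
E(R) = R_f + β × MRP = 5.63% + 1.4566 × 9.48% = 19.44%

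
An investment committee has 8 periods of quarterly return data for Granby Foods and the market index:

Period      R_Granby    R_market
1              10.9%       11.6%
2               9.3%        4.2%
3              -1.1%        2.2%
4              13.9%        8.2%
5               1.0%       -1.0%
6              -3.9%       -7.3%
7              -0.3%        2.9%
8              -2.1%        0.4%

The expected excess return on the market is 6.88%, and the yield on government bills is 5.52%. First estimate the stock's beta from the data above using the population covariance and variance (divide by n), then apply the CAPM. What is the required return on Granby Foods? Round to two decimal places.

Mean R_i = (10.9 + 9.3 − 1.1 + 13.9 + 1.0 − 3.9 − 0.3 − 2.1) / 8 = 3.4625%
Mean R_m = (11.6 + 4.2 + 2.2 + 8.2 − 1.0 − 7.3 + 2.9 + 0.4) / 8 = 2.6500%
Σ(R_i − R̄_i)(R_m − R̄_m) = 229.4150  ⇒  Cov = 229.4150 / 8 = 28.6769
Σ(R_m − R̄_m)² = 230.9600  ⇒  Var(R_m) = 230.9600 / 8 = 28.8700
β = Cov / Var(R_m) = 28.6769 / 28.8700 = 0.9933
E(R) = R_f + β × MRP = 5.52% + 0.9933 × 6.88% = 12.35%

12.35%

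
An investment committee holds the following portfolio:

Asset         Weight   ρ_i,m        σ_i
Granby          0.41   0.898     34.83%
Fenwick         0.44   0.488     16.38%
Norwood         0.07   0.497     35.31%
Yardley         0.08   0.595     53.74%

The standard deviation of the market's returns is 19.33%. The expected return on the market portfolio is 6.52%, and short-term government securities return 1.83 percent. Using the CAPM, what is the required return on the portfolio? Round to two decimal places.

6.71%

β_Granby = 0.898 × 34.83% / 19.33% = 1.6181
β_Fenwick = 0.488 × 16.38% / 19.33% = 0.4135
β_Norwood = 0.497 × 35.31% / 19.33% = 0.9079
β_Yardley = 0.595 × 53.74% / 19.33% = 1.6542
β_P = Σ w_i β_i = 0.41×1.6181 + 0.44×0.4135 + 0.07×0.9079 + 0.08×1.6542 = 1.0413
MRP = 6.52% − 1.83% = 4.69%
E(R_P) = R_f + β_P × MRP = 1.83% + 1.0413 × 4.69% = 6.71%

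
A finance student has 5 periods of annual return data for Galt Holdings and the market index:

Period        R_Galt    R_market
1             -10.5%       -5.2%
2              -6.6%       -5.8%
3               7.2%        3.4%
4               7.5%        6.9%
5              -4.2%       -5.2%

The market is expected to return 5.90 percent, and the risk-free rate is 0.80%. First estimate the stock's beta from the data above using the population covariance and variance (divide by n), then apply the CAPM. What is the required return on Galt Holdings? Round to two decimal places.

Mean R_i = (-10.5 − 6.6 + 7.2 + 7.5 − 4.2) / 5 = -1.3200%
Mean R_m = (-5.2 − 5.8 + 3.4 + 6.9 − 5.2) / 5 = -1.1800%
Σ(R_i − R̄_i)(R_m − R̄_m) = 183.1620  ⇒  Cov = 183.1620 / 5 = 36.6324
Σ(R_m − R̄_m)² = 139.9280  ⇒  Var(R_m) = 139.9280 / 5 = 27.9856
β = Cov / Var(R_m) = 36.6324 / 27.9856 = 1.3090
MRP = 5.90% − 0.80% = 5.10%
E(R) = R_f + β × MRP = 0.80% + 1.3090 × 5.10% = 7.48%

7.48%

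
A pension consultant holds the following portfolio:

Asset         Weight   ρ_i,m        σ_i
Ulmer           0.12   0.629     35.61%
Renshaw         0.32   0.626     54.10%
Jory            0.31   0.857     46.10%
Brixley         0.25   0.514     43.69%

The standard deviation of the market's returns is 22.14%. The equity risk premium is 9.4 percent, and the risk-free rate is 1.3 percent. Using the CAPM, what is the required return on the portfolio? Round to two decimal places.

β_Ulmer = 0.629 × 35.61% / 22.14% = 1.0117
β_Renshaw = 0.626 × 54.10% / 22.14% = 1.5297
β_Jory = 0.857 × 46.10% / 22.14% = 1.7844
β_Brixley = 0.514 × 43.69% / 22.14% = 1.0143
β_P = Σ w_i β_i = 0.12×1.0117 + 0.32×1.5297 + 0.31×1.7844 + 0.25×1.0143 = 1.4176
E(R_P) = R_f + β_P × MRP = 1.3% + 1.4176 × 9.4% = 14.63%

14.63%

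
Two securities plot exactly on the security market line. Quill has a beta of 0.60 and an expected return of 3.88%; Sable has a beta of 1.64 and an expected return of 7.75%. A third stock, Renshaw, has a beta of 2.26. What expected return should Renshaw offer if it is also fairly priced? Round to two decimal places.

10.06%

MRP (SML slope) = (7.75% − 3.88%) / (1.64 − 0.60) = 3.87% / 1.04 = 3.7212%
R_f (intercept) = 3.88% − 0.60 × 3.7212% = 1.6473%
E(R_Renshaw) = R_f + β × MRP = 1.6473% + 2.26 × 3.7212% = 10.06%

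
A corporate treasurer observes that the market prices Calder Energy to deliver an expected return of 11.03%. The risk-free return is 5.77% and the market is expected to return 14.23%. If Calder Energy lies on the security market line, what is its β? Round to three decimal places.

0.622

MRP = 14.23% − 5.77% = 8.46%
β = (E(R) − R_f) / MRP = (11.03% − 5.77%) / 8.46% = 5.26% / 8.46% = 0.622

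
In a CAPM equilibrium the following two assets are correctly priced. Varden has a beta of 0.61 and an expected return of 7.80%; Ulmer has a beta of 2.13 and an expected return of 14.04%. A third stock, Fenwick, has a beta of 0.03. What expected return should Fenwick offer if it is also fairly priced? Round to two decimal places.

MRP (SML slope) = (14.04% − 7.80%) / (2.13 − 0.61) = 6.24% / 1.52 = 4.1053%
R_f (intercept) = 7.80% − 0.61 × 4.1053% = 5.2958%
E(R_Fenwick) = R_f + β × MRP = 5.2958% + 0.03 × 4.1053% = 5.42%

5.42%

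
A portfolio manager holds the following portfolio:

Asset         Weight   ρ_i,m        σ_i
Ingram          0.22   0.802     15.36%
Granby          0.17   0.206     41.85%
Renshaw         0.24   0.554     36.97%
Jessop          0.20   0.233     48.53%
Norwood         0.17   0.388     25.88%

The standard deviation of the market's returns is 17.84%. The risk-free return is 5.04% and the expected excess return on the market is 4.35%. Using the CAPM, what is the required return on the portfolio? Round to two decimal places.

8.22%

β_Ingram = 0.802 × 15.36% / 17.84% = 0.6905
β_Granby = 0.206 × 41.85% / 17.84% = 0.4832
β_Renshaw = 0.554 × 36.97% / 17.84% = 1.1481
β_Jessop = 0.233 × 48.53% / 17.84% = 0.6338
β_Norwood = 0.388 × 25.88% / 17.84% = 0.5629
β_P = Σ w_i β_i = 0.22×0.6905 + 0.17×0.4832 + 0.24×1.1481 + 0.20×0.6338 + 0.17×0.5629 = 0.7321
E(R_P) = R_f + β_P × MRP = 5.04% + 0.7321 × 4.35% = 8.22%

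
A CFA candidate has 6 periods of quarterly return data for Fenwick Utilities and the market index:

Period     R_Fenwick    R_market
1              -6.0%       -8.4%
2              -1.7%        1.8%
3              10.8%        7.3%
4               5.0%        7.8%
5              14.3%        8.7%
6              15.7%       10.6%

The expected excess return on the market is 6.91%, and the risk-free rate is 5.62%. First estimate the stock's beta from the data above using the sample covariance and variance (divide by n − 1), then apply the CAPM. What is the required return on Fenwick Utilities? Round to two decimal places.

Mean R_i = (-6.0 − 1.7 + 10.8 + 5.0 + 14.3 + 15.7) / 6 = 6.3500%
Mean R_m = (-8.4 + 1.8 + 7.3 + 7.8 + 8.7 + 10.6) / 6 = 4.6333%
Σ(R_i − R̄_i)(R_m − R̄_m) = 279.4800  ⇒  Cov = 279.4800 / 5 = 55.8960
Σ(R_m − R̄_m)² = 247.1733  ⇒  Var(R_m) = 247.1733 / 5 = 49.4347
β = Cov / Var(R_m) = 55.8960 / 49.4347 = 1.1307
E(R) = R_f + β × MRP = 5.62% + 1.1307 × 6.91% = 13.43%

13.43%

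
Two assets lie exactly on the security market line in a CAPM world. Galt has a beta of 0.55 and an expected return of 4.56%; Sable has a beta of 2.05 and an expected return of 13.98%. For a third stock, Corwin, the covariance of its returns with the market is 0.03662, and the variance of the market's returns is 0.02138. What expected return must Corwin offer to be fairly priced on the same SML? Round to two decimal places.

11.86%

MRP = (13.98% − 4.56%) / (2.05 − 0.55) = 6.2800%
R_f = 4.56% − 0.55 × 6.2800% = 1.1060%
β_Corwin = Cov / Var(R_m) = 0.03662 / 0.02138 = 1.7128
E(R_Corwin) = R_f + β × MRP = 1.1060% + 1.7128 × 6.2800% = 11.86%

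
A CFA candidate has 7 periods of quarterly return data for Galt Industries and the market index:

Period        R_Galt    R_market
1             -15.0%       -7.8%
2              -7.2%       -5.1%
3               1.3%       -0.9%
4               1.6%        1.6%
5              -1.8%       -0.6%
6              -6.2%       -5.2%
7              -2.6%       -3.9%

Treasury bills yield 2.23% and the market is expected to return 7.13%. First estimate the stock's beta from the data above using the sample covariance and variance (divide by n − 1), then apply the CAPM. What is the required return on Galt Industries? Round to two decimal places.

10.23%

Mean R_i = (-15.0 − 7.2 + 1.3 + 1.6 − 1.8 − 6.2 − 2.6) / 7 = -4.2714%
Mean R_m = (-7.8 − 5.1 − 0.9 + 1.6 − 0.6 − 5.2 − 3.9) / 7 = -3.1286%
Σ(R_i − R̄_i)(R_m − R̄_m) = 105.0257  ⇒  Cov = 105.0257 / 6 = 17.5043
Σ(R_m − R̄_m)² = 64.3143  ⇒  Var(R_m) = 64.3143 / 6 = 10.7191
β = Cov / Var(R_m) = 17.5043 / 10.7191 = 1.6330
MRP = 7.13% − 2.23% = 4.90%
E(R) = R_f + β × MRP = 2.23% + 1.6330 × 4.90% = 10.23%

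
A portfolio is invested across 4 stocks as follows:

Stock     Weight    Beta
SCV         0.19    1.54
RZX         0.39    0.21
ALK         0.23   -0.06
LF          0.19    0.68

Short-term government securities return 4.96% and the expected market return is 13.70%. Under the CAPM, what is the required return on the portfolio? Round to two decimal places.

9.24%

β_P = Σ w_i β_i = 0.19×1.54 + 0.39×0.21 + 0.23×-0.06 + 0.19×0.68 = 0.4899
MRP = 13.70% − 4.96% = 8.74%
E(R_P) = R_f + β_P × MRP = 4.96% + 0.4899 × 8.74% = 9.24%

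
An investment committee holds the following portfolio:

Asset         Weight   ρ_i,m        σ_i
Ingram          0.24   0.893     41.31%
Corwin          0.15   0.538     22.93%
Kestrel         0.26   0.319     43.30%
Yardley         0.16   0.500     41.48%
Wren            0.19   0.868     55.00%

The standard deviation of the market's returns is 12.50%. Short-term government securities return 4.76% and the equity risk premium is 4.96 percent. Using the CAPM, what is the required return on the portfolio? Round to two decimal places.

β_Ingram = 0.893 × 41.31% / 12.50% = 2.9512
β_Corwin = 0.538 × 22.93% / 12.50% = 0.9869
β_Kestrel = 0.319 × 43.30% / 12.50% = 1.1050
β_Yardley = 0.500 × 41.48% / 12.50% = 1.6592
β_Wren = 0.868 × 55.00% / 12.50% = 3.8192
β_P = Σ w_i β_i = 0.24×2.9512 + 0.15×0.9869 + 0.26×1.1050 + 0.16×1.6592 + 0.19×3.8192 = 2.1347
E(R_P) = R_f + β_P × MRP = 4.76% + 2.1347 × 4.96% = 15.35%

15.35%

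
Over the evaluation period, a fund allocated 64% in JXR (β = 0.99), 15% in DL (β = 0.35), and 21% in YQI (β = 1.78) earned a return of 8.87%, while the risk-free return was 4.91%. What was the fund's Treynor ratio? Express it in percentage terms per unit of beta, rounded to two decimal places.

β_P = 0.64×0.99 + 0.15×0.35 + 0.21×1.78 = 1.0599
Treynor = (R_P − R_f) / β_P = (8.87% − 4.91%) / 1.0599 = 3.96% / 1.0599 = 3.74%

3.74%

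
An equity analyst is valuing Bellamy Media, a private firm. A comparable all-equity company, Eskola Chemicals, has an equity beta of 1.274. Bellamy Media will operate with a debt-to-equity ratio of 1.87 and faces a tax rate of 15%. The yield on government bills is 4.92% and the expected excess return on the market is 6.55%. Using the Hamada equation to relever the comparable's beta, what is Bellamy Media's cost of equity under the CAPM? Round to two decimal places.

26.53%

β_L = β_U × [1 + (1 − t)(D/E)] = 1.274 × [1 + (1 − 0.15) × 1.87]
    = 1.274 × [1 + 0.85 × 1.87] = 1.274 × 2.5895 = 3.2990
E(R) = R_f + β_L × MRP = 4.92% + 3.2990 × 6.55% = 26.53%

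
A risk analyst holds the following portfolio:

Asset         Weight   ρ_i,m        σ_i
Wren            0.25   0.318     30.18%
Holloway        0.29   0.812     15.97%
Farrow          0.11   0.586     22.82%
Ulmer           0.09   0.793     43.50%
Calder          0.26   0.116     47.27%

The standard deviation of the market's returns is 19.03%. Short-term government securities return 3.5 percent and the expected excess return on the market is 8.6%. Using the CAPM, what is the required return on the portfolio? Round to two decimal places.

β_Wren = 0.318 × 30.18% / 19.03% = 0.5043
β_Holloway = 0.812 × 15.97% / 19.03% = 0.6814
β_Farrow = 0.586 × 22.82% / 19.03% = 0.7027
β_Ulmer = 0.793 × 43.50% / 19.03% = 1.8127
β_Calder = 0.116 × 47.27% / 19.03% = 0.2881
β_P = Σ w_i β_i = 0.25×0.5043 + 0.29×0.6814 + 0.11×0.7027 + 0.09×1.8127 + 0.26×0.2881 = 0.6390
E(R_P) = R_f + β_P × MRP = 3.5% + 0.6390 × 8.6% = 9.00%

9.00%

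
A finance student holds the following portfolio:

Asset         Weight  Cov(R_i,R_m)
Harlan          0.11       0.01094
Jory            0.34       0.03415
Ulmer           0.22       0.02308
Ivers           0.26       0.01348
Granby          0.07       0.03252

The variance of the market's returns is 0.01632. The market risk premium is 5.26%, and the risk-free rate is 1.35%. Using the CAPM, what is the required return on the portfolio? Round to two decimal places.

8.98%

β_Harlan = 0.01094 / 0.01632 = 0.6703
β_Jory = 0.03415 / 0.01632 = 2.0925
β_Ulmer = 0.02308 / 0.01632 = 1.4142
β_Ivers = 0.01348 / 0.01632 = 0.8260
β_Granby = 0.03252 / 0.01632 = 1.9926
β_P = Σ w_i β_i = 0.11×0.6703 + 0.34×2.0925 + 0.22×1.4142 + 0.26×0.8260 + 0.07×1.9926 = 1.4505
E(R_P) = R_f + β_P × MRP = 1.35% + 1.4505 × 5.26% = 8.98%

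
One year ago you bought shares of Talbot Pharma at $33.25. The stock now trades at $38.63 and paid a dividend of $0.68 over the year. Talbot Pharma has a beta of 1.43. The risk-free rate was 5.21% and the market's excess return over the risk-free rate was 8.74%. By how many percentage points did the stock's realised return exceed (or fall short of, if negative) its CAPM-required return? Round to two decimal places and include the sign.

Realised HPR = (P1 + D1 − P0) / P0 = (38.63 + 0.68 − 33.25) / 33.25 = 6.06 / 33.25 = 18.2256%
CAPM required = R_f + β·MRP = 5.21% + 1.43 × 8.74% = 17.7082%
α = realised − required = 18.2256% − 17.7082% = +0.52%

+0.52%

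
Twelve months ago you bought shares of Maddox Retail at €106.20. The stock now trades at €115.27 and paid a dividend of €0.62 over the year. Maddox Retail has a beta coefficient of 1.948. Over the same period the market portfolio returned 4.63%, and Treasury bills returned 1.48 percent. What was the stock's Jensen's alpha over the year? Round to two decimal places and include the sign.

+1.51%

Realised HPR = (P1 + D1 − P0) / P0 = (115.27 + 0.62 − 106.20) / 106.20 = 9.69 / 106.20 = 9.1243%
MRP = 4.63% − 1.48% = 3.15%
CAPM required = R_f + β·MRP = 1.48% + 1.948 × 3.15% = 7.61620%
α = realised − required = 9.1243% − 7.61620% = +1.51%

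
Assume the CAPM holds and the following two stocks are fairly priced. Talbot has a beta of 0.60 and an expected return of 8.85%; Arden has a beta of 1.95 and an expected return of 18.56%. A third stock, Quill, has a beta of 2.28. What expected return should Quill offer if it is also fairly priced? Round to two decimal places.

MRP (SML slope) = (18.56% − 8.85%) / (1.95 − 0.60) = 9.71% / 1.35 = 7.1926%
R_f (intercept) = 8.85% − 0.60 × 7.1926% = 4.5344%
E(R_Quill) = R_f + β × MRP = 4.5344% + 2.28 × 7.1926% = 20.93%

20.93%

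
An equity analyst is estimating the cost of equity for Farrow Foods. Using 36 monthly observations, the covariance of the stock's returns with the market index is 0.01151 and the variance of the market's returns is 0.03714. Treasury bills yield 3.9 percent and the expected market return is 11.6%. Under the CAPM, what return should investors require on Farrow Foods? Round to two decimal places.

6.29%

β = Cov(R_i, R_m) / Var(R_m) = 0.01151 / 0.03714 = 0.3099
MRP = 11.6% − 3.9% = 7.70%
E(R) = R_f + β × MRP = 3.9% + 0.3099 × 7.7% = 6.29%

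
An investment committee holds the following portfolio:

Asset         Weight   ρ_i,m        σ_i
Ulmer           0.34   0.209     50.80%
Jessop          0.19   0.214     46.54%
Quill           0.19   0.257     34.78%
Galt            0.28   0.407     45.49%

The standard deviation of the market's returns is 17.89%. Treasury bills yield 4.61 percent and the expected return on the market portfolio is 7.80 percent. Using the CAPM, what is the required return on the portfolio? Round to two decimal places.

6.82%

β_Ulmer = 0.209 × 50.80% / 17.89% = 0.5935
β_Jessop = 0.214 × 46.54% / 17.89% = 0.5567
β_Quill = 0.257 × 34.78% / 17.89% = 0.4996
β_Galt = 0.407 × 45.49% / 17.89% = 1.0349
β_P = Σ w_i β_i = 0.34×0.5935 + 0.19×0.5567 + 0.19×0.4996 + 0.28×1.0349 = 0.6923
MRP = 7.80% − 4.61% = 3.19%
E(R_P) = R_f + β_P × MRP = 4.61% + 0.6923 × 3.19% = 6.82%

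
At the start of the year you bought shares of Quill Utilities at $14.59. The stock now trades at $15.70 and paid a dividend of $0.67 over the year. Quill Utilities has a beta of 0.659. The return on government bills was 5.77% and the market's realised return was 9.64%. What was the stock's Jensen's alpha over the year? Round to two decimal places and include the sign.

Realised HPR = (P1 + D1 − P0) / P0 = (15.70 + 0.67 − 14.59) / 14.59 = 1.78 / 14.59 = 12.2001%
MRP = 9.64% − 5.77% = 3.87%
CAPM required = R_f + β·MRP = 5.77% + 0.659 × 3.87% = 8.32033%
α = realised − required = 12.2001% − 8.32033% = +3.88%

+3.88%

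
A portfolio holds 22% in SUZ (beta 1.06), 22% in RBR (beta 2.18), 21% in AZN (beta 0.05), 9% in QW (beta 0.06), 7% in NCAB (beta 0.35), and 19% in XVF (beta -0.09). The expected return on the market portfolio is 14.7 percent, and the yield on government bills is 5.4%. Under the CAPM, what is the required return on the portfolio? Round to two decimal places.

12.25%

β_P = Σ w_i β_i = 0.22×1.06 + 0.22×2.18 + 0.21×0.05 + 0.09×0.06 + 0.07×0.35 + 0.19×-0.09 = 0.7361
MRP = 14.7% − 5.4% = 9.30%
E(R_P) = R_f + β_P × MRP = 5.4% + 0.7361 × 9.3% = 12.25%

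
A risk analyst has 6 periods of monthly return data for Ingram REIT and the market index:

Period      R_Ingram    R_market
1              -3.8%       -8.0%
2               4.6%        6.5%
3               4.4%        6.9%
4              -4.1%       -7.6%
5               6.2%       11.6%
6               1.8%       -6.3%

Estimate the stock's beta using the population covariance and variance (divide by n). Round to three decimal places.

Mean R_i = (-3.8 + 4.6 + 4.4 − 4.1 + 6.2 + 1.8) / 6 = 1.5167%
Mean R_m = (-8.0 + 6.5 + 6.9 − 7.6 + 11.6 − 6.3) / 6 = 0.5167%
Σ(R_i − R̄_i)(R_m − R̄_m) = 177.6983  ⇒  Cov = 177.6983 / 6 = 29.6164
Σ(R_m − R̄_m)² = 384.2683  ⇒  Var(R_m) = 384.2683 / 6 = 64.0447
β = Cov / Var(R_m) = 29.6164 / 64.0447 = 0.4624

0.462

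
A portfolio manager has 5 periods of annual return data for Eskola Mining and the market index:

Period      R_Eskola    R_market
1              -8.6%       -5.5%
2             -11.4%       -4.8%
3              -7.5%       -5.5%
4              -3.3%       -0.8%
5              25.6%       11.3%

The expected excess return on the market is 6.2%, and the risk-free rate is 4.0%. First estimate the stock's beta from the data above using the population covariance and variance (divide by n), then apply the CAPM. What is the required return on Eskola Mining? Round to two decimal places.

16.92%

Mean R_i = (-8.6 − 11.4 − 7.5 − 3.3 + 25.6) / 5 = -1.0400%
Mean R_m = (-5.5 − 4.8 − 5.5 − 0.8 + 11.3) / 5 = -1.0600%
Σ(R_i − R̄_i)(R_m − R̄_m) = 429.6780  ⇒  Cov = 429.6780 / 5 = 85.9356
Σ(R_m − R̄_m)² = 206.2520  ⇒  Var(R_m) = 206.2520 / 5 = 41.2504
β = Cov / Var(R_m) = 85.9356 / 41.2504 = 2.0833
E(R) = R_f + β × MRP = 4.0% + 2.0833 × 6.2% = 16.92%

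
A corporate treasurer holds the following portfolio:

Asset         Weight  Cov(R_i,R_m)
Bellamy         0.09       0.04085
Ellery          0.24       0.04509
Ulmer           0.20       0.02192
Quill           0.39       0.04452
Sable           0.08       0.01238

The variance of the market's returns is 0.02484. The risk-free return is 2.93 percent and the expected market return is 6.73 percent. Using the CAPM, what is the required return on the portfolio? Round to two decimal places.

β_Bellamy = 0.04085 / 0.02484 = 1.6445
β_Ellery = 0.04509 / 0.02484 = 1.8152
β_Ulmer = 0.02192 / 0.02484 = 0.8824
β_Quill = 0.04452 / 0.02484 = 1.7923
β_Sable = 0.01238 / 0.02484 = 0.4984
β_P = Σ w_i β_i = 0.09×1.6445 + 0.24×1.8152 + 0.20×0.8824 + 0.39×1.7923 + 0.08×0.4984 = 1.4990
MRP = 6.73% − 2.93% = 3.80%
E(R_P) = R_f + β_P × MRP = 2.93% + 1.4990 × 3.80% = 8.63%

8.63%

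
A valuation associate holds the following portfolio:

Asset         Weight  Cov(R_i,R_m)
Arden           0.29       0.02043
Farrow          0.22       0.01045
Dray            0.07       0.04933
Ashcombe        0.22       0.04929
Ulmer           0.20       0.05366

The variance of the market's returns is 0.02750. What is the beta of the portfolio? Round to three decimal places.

β_Arden = 0.02043 / 0.02750 = 0.7429
β_Farrow = 0.01045 / 0.02750 = 0.3800
β_Dray = 0.04933 / 0.02750 = 1.7938
β_Ashcombe = 0.04929 / 0.02750 = 1.7924
β_Ulmer = 0.05366 / 0.02750 = 1.9513
β_P = Σ w_i β_i = 0.29×0.7429 + 0.22×0.3800 + 0.07×1.7938 + 0.22×1.7924 + 0.20×1.9513 = 1.2092

1.209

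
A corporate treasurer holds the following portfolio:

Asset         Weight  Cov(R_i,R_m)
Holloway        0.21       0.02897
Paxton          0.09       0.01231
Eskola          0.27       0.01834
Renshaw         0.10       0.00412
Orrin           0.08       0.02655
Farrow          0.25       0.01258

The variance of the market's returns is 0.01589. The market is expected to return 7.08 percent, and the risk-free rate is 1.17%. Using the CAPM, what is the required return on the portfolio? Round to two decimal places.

7.80%

β_Holloway = 0.02897 / 0.01589 = 1.8232
β_Paxton = 0.01231 / 0.01589 = 0.7747
β_Eskola = 0.01834 / 0.01589 = 1.1542
β_Renshaw = 0.00412 / 0.01589 = 0.2593
β_Orrin = 0.02655 / 0.01589 = 1.6709
β_Farrow = 0.01258 / 0.01589 = 0.7917
β_P = Σ w_i β_i = 0.21×1.8232 + 0.09×0.7747 + 0.27×1.1542 + 0.10×0.2593 + 0.08×1.6709 + 0.25×0.7917 = 1.1218
MRP = 7.08% − 1.17% = 5.91%
E(R_P) = R_f + β_P × MRP = 1.17% + 1.1218 × 5.91% = 7.80%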